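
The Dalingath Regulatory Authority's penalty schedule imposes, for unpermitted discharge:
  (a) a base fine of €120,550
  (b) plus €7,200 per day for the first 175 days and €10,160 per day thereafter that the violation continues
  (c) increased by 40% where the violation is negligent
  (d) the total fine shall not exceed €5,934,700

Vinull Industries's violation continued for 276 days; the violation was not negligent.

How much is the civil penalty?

First 175 days: 175 × €7,200 = €1,260,000
Remaining days: (276 − 175) × €10,160 = €1,026,160
Per-day component: €1,260,000 + €1,026,160 = €2,286,160
Base plus per-day: €120,550 + €2,286,160 = €2,406,710
The violation was not negligent: no 40% increase.
Cap at €5,934,700: €2,406,710 is within the cap, no reduction.

€2,406,710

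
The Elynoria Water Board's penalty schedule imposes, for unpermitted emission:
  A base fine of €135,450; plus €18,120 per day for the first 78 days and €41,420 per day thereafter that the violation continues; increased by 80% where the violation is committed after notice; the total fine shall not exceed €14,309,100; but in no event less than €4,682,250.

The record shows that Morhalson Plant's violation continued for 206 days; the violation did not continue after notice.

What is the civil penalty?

First 78 days: 78 × €18,120 = €1,413,360
Remaining days: (206 − 78) × €41,420 = €5,301,760
Per-day component: €1,413,360 + €5,301,760 = €6,715,120
Base plus per-day: €135,450 + €6,715,120 = €6,850,570
The violation did not continue after notice: no 80% increase.
Cap at €14,309,100: €6,850,570 is within the cap, no reduction.
Minimum €4,682,250: €6,850,570 meets the minimum, no increase.

€6,850,570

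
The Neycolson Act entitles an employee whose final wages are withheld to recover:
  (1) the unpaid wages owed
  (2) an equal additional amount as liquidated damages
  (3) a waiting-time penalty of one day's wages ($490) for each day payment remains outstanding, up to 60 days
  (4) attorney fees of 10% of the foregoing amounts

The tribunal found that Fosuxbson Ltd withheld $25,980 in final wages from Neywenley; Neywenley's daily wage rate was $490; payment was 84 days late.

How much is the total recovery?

$89,496

Liquidated damages (equal amount): $25,980
Penalty days: min(84, 60) = 60
Waiting-time penalty: 60 × $490 = $29,400
Subtotal: $25,980 + $25,980 + $29,400 = $81,360
Attorney fees: 10% of $81,360 = $8,136
Total award: $81,360 + $8,136 = $89,496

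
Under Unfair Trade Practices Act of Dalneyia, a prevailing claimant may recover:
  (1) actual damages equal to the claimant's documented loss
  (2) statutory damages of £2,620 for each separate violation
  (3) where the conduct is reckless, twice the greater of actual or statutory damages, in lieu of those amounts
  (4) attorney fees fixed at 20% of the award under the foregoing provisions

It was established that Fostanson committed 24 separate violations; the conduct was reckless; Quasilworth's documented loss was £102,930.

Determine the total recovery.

£247,032

Statutory damages: 24 × £2,620 = £62,880
Greater of actual damages (£102,930) or statutory damages (£62,880): £102,930
Doubled: 2 × £102,930 = £205,860
Attorney fees: 20% of £205,860 = £41,172
Total recovery: £205,860 + £41,172 = £247,032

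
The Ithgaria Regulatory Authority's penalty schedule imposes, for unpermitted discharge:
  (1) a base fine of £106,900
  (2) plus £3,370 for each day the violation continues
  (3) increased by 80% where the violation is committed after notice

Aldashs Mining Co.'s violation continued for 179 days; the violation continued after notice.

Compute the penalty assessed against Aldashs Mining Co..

Per-day component: 179 × £3,370 = £603,230
Base plus per-day: £106,900 + £603,230 = £710,130
Enhancement: 80% of £710,130 = £568,104
Enhanced fine: £710,130 + £568,104 = £1,278,234

£1,278,234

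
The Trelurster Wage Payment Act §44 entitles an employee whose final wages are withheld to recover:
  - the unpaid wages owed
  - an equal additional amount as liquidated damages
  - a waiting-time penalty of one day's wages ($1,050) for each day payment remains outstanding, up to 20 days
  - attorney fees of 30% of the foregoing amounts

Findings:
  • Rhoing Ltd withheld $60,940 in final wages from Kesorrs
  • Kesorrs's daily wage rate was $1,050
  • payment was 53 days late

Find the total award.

Liquidated damages (equal amount): $60,940
Penalty days: min(53, 20) = 20
Waiting-time penalty: 20 × $1,050 = $21,000
Subtotal: $60,940 + $60,940 + $21,000 = $142,880
Attorney fees: 30% of $142,880 = $42,864
Total award: $142,880 + $42,864 = $185,744

$185,744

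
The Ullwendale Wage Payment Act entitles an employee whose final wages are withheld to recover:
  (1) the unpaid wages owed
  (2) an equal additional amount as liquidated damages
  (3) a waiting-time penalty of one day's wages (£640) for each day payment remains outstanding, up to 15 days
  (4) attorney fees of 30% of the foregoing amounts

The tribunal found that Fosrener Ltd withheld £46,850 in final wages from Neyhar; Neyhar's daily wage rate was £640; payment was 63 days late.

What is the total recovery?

£134,290

Liquidated damages (equal amount): £46,850
Penalty days: min(63, 15) = 15
Waiting-time penalty: 15 × £640 = £9,600
Subtotal: £46,850 + £46,850 + £9,600 = £103,300
Attorney fees: 30% of £103,300 = £30,990
Total award: £103,300 + £30,990 = £134,290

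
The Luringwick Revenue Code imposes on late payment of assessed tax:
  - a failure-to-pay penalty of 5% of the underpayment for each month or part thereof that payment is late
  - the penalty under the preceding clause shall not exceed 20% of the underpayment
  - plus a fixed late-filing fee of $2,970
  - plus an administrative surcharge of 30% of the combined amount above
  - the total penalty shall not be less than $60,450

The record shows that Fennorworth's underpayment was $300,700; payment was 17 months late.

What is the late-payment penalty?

$82,043

Accrued rate: 5% × 17 = 85%, capped at 20% → 20%
Failure-to-pay penalty: 20% of $300,700 = $60,140
Penalty before surcharge: $60,140 + $2,970 = $63,110
Administrative surcharge: 30% of $63,110 = $18,933
Total penalty: $63,110 + $18,933 = $82,043
Minimum $60,450: $82,043 meets the minimum, no increase.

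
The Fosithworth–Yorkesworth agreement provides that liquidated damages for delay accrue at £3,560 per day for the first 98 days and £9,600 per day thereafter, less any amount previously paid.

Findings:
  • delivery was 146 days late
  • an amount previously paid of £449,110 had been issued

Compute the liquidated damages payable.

First 98 days: 98 × £3,560 = £348,880
Remaining days: (146 − 98) × £9,600 = £460,800
Accrued per-day damages: £348,880 + £460,800 = £809,680
Less amount previously paid: £809,680 − £449,110 = £360,570

£360,570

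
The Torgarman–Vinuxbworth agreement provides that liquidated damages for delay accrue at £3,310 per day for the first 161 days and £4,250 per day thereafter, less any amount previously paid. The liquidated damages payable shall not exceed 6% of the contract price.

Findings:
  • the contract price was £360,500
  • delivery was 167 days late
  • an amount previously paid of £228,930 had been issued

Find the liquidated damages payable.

£21,630

First 161 days: 161 × £3,310 = £532,910
Remaining days: (167 − 161) × £4,250 = £25,500
Accrued per-day damages: £532,910 + £25,500 = £558,410
Less amount previously paid: £558,410 − £228,930 = £329,480
Cap: 6% of £360,500 = £21,630
Cap at £21,630: £329,480 exceeds the cap → £21,630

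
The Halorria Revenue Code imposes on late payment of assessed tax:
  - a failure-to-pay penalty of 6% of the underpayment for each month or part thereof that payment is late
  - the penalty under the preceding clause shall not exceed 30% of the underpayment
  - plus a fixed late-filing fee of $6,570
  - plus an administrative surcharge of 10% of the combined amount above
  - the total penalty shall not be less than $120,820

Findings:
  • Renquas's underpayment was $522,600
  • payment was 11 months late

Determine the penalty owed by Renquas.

$179,685

Accrued rate: 6% × 11 = 66%, capped at 30% → 30%
Failure-to-pay penalty: 30% of $522,600 = $156,780
Penalty before surcharge: $156,780 + $6,570 = $163,350
Administrative surcharge: 10% of $163,350 = $16,335
Total penalty: $163,350 + $16,335 = $179,685
Minimum $120,820: $179,685 meets the minimum, no increase.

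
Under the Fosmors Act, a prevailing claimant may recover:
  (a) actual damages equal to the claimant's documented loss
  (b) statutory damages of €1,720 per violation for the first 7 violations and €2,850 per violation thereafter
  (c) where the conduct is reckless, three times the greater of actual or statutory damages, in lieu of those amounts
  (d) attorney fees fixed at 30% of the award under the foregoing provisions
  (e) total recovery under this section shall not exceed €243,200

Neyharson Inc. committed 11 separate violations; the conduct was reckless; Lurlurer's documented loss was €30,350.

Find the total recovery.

€118,365

First 7 violations: 7 × €1,720 = €12,040
Remaining violations: (11 − 7) × €2,850 = €11,400
Statutory damages: €12,040 + €11,400 = €23,440
Greater of actual damages (€30,350) or statutory damages (€23,440): €30,350
Trebled: 3 × €30,350 = €91,050
Attorney fees: 30% of €91,050 = €27,315
Total before cap: €91,050 + €27,315 = €118,365
Cap at €243,200: €118,365 is within the cap, no reduction.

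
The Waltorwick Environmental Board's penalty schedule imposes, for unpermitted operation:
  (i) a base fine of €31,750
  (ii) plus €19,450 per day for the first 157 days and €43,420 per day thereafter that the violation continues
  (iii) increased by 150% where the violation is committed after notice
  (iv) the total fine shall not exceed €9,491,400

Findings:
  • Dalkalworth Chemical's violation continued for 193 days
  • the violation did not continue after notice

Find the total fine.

€4,648,520

First 157 days: 157 × €19,450 = €3,053,650
Remaining days: (193 − 157) × €43,420 = €1,563,120
Per-day component: €3,053,650 + €1,563,120 = €4,616,770
Base plus per-day: €31,750 + €4,616,770 = €4,648,520
The violation did not continue after notice: no 150% increase.
Cap at €9,491,400: €4,648,520 is within the cap, no reduction.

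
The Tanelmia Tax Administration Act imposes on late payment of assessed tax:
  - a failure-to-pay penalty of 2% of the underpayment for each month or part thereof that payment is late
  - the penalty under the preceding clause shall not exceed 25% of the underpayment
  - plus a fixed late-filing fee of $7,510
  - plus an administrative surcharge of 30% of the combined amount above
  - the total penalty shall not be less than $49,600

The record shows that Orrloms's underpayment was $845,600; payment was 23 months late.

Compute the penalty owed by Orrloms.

Penalty: $284,583

Accrued rate: 2% × 23 = 46%, capped at 25% → 25%
Failure-to-pay penalty: 25% of $845,600 = $211,400
Penalty before surcharge: $211,400 + $7,510 = $218,910
Administrative surcharge: 30% of $218,910 = $65,673
Total penalty: $218,910 + $65,673 = $284,583
Minimum $49,600: $284,583 meets the minimum, no increase.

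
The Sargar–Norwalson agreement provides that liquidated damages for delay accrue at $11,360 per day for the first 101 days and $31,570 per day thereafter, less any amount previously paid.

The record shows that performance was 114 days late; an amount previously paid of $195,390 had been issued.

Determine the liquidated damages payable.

First 101 days: 101 × $11,360 = $1,147,360
Remaining days: (114 − 101) × $31,570 = $410,410
Accrued per-day damages: $1,147,360 + $410,410 = $1,557,770
Less amount previously paid: $1,557,770 − $195,390 = $1,362,380

Liquidated damages: $1,362,380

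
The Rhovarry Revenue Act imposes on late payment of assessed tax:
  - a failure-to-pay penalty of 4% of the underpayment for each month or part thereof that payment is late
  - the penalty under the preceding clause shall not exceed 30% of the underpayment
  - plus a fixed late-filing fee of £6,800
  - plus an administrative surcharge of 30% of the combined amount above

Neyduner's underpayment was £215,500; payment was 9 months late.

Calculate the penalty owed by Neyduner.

£92,885

Accrued rate: 4% × 9 = 36%, capped at 30% → 30%
Failure-to-pay penalty: 30% of £215,500 = £64,650
Penalty before surcharge: £64,650 + £6,800 = £71,450
Administrative surcharge: 30% of £71,450 = £21,435
Total penalty: £71,450 + £21,435 = £92,885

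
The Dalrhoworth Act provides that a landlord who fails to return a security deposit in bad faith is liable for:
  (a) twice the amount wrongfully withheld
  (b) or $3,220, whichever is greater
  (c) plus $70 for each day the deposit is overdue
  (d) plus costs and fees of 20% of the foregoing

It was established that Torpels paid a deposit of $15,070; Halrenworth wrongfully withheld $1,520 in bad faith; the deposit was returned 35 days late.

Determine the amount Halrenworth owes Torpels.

Recovery: $6,804

Doubled: 2 × $1,520 = $3,040
Minimum $3,220: $3,040 is below the minimum → $3,220
Late-return penalty: 35 × $70 = $2,450
Damages plus late penalty: $3,220 + $2,450 = $5,670
Costs and fees: 20% of $5,670 = $1,134
Total recovery: $5,670 + $1,134 = $6,804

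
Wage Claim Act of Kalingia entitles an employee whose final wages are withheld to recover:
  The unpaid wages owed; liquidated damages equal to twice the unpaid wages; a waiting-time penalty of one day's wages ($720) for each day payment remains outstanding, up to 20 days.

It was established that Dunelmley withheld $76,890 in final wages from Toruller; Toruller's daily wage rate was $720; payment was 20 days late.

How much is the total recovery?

$245,070

Doubled: 2 × $76,890 = $153,780
Penalty days: min(20, 20) = 20
Waiting-time penalty: 20 × $720 = $14,400
Total award: $76,890 + $153,780 + $14,400 = $245,070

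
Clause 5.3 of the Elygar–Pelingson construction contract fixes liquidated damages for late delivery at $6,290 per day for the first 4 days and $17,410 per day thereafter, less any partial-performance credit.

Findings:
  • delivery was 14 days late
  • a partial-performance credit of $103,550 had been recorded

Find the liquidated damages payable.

$95,710

First 4 days: 4 × $6,290 = $25,160
Remaining days: (14 − 4) × $17,410 = $174,100
Accrued per-day damages: $25,160 + $174,100 = $199,260
Less partial-performance credit: $199,260 − $103,550 = $95,710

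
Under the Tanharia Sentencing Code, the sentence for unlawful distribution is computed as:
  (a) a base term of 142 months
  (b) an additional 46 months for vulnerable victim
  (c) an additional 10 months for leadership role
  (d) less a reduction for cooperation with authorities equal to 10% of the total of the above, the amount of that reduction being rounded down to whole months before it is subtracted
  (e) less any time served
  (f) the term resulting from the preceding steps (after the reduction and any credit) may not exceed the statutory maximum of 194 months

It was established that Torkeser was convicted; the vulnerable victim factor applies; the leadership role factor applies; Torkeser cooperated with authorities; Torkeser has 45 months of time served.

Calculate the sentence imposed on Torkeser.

134 months

Vulnerable victim enhancement: +46 months
Leadership role enhancement: +10 months
Adjusted term: 142 months + 46 months + 10 months = 198 months
Cooperation with authorities reduction: 10% of 198 months = 19 months (rounded down)
After reduction: 198 − 19 = 179 months
Less time served: 179 months − 45 months = 134 months
Cap at 194 months: 134 months is within the cap, no reduction.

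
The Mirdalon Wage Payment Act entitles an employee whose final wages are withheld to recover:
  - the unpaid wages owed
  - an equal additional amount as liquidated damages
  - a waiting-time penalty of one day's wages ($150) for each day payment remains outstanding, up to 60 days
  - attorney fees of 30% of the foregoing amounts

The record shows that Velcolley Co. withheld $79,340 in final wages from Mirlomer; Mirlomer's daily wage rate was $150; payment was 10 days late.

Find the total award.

Liquidated damages (equal amount): $79,340
Penalty days: min(10, 60) = 10
Waiting-time penalty: 10 × $150 = $1,500
Subtotal: $79,340 + $79,340 + $1,500 = $160,180
Attorney fees: 30% of $160,180 = $48,054
Total award: $160,180 + $48,054 = $208,234

$208,234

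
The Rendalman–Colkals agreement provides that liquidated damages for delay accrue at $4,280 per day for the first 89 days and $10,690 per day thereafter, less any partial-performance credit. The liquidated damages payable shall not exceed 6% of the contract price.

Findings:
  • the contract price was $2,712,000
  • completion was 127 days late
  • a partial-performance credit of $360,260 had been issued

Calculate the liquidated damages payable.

First 89 days: 89 × $4,280 = $380,920
Remaining days: (127 − 89) × $10,690 = $406,220
Accrued per-day damages: $380,920 + $406,220 = $787,140
Less partial-performance credit: $787,140 − $360,260 = $426,880
Cap: 6% of $2,712,000 = $162,720
Cap at $162,720: $426,880 exceeds the cap → $162,720

$162,720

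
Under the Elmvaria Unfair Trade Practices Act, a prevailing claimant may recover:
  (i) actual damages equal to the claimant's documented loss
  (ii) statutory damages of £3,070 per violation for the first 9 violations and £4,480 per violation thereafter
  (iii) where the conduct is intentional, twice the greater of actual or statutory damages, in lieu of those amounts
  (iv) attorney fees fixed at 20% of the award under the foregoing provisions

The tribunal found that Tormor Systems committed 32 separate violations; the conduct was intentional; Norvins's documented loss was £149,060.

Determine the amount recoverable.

First 9 violations: 9 × £3,070 = £27,630
Remaining violations: (32 − 9) × £4,480 = £103,040
Statutory damages: £27,630 + £103,040 = £130,670
Greater of actual damages (£149,060) or statutory damages (£130,670): £149,060
Doubled: 2 × £149,060 = £298,120
Attorney fees: 20% of £298,120 = £59,624
Total recovery: £298,120 + £59,624 = £357,744

£357,744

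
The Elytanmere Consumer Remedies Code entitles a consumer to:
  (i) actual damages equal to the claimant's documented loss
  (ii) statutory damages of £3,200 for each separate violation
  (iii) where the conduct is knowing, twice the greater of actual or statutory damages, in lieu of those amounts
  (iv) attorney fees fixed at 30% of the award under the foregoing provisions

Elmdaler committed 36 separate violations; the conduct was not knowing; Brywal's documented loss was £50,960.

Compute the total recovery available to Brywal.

£216,008

Statutory damages: 36 × £3,200 = £115,200
Conduct not knowing: the in-lieu enhancement does not apply.
Actual plus statutory damages: £50,960 + £115,200 = £166,160
Attorney fees: 30% of £166,160 = £49,848
Total recovery: £166,160 + £49,848 = £216,008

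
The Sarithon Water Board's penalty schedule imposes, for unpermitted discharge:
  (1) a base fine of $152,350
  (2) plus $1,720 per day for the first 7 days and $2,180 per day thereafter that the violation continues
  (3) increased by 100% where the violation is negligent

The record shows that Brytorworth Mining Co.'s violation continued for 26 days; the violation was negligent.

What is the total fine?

First 7 days: 7 × $1,720 = $12,040
Remaining days: (26 − 7) × $2,180 = $41,420
Per-day component: $12,040 + $41,420 = $53,460
Base plus per-day: $152,350 + $53,460 = $205,810
Enhancement: 100% of $205,810 = $205,810
Enhanced fine: $205,810 + $205,810 = $411,620

$411,620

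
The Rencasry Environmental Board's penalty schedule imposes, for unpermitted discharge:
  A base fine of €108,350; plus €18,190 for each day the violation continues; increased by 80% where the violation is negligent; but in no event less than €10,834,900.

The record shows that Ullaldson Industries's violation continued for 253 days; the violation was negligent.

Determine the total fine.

€10,834,900

Per-day component: 253 × €18,190 = €4,602,070
Base plus per-day: €108,350 + €4,602,070 = €4,710,420
Enhancement: 80% of €4,710,420 = €3,768,336
Enhanced fine: €4,710,420 + €3,768,336 = €8,478,756
Minimum €10,834,900: €8,478,756 is below the minimum → €10,834,900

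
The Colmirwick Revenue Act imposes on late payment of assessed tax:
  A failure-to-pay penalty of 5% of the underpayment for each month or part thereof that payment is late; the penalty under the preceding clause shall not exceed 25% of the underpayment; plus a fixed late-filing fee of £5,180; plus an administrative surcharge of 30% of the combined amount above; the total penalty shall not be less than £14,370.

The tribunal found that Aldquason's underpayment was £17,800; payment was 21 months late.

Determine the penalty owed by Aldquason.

Accrued rate: 5% × 21 = 105%, capped at 25% → 25%
Failure-to-pay penalty: 25% of £17,800 = £4,450
Penalty before surcharge: £4,450 + £5,180 = £9,630
Administrative surcharge: 30% of £9,630 = £2,889
Total penalty: £9,630 + £2,889 = £12,519
Minimum £14,370: £12,519 is below the minimum → £14,370

£14,370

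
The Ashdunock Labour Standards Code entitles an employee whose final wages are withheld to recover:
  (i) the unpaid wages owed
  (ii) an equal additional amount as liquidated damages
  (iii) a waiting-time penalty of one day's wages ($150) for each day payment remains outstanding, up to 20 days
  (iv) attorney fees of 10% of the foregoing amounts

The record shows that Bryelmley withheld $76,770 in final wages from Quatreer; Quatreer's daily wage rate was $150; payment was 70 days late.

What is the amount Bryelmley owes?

Liquidated damages (equal amount): $76,770
Penalty days: min(70, 20) = 20
Waiting-time penalty: 20 × $150 = $3,000
Subtotal: $76,770 + $76,770 + $3,000 = $156,540
Attorney fees: 10% of $156,540 = $15,654
Total award: $156,540 + $15,654 = $172,194

$172,194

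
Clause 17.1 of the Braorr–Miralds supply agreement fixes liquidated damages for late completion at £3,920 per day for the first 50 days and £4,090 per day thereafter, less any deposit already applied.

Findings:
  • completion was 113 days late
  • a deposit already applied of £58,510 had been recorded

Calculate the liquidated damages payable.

£395,160

First 50 days: 50 × £3,920 = £196,000
Remaining days: (113 − 50) × £4,090 = £257,670
Accrued per-day damages: £196,000 + £257,670 = £453,670
Less deposit already applied: £453,670 − £58,510 = £395,160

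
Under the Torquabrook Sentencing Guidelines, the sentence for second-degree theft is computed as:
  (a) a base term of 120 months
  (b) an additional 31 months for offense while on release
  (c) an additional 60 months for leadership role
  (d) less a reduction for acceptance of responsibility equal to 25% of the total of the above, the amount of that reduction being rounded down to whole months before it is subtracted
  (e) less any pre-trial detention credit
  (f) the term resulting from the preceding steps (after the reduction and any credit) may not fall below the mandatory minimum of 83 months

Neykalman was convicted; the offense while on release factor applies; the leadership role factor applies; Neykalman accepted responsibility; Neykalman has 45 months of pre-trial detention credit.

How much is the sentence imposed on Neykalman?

Offense while on release enhancement: +31 months
Leadership role enhancement: +60 months
Adjusted term: 120 months + 31 months + 60 months = 211 months
Acceptance of responsibility reduction: 25% of 211 months = 52 months (rounded down)
After reduction: 211 − 52 = 159 months
Less pre-trial detention credit: 159 months − 45 months = 114 months
Minimum 83 months: 114 months meets the minimum, no increase.

114 months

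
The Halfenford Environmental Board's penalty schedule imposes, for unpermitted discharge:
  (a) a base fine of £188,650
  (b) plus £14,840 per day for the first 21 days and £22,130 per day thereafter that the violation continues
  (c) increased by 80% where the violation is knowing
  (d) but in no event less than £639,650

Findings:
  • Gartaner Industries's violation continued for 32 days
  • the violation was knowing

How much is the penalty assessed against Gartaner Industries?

Civil penalty: £1,338,696

First 21 days: 21 × £14,840 = £311,640
Remaining days: (32 − 21) × £22,130 = £243,430
Per-day component: £311,640 + £243,430 = £555,070
Base plus per-day: £188,650 + £555,070 = £743,720
Enhancement: 80% of £743,720 = £594,976
Enhanced fine: £743,720 + £594,976 = £1,338,696
Minimum £639,650: £1,338,696 meets the minimum, no increase.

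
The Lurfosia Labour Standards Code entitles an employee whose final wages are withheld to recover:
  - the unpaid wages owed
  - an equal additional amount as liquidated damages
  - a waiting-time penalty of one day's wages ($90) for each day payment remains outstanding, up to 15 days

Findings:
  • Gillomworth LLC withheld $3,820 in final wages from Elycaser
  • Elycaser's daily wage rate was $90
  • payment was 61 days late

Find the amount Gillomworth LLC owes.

$8,990

Liquidated damages (equal amount): $3,820
Penalty days: min(61, 15) = 15
Waiting-time penalty: 15 × $90 = $1,350
Total award: $3,820 + $3,820 + $1,350 = $8,990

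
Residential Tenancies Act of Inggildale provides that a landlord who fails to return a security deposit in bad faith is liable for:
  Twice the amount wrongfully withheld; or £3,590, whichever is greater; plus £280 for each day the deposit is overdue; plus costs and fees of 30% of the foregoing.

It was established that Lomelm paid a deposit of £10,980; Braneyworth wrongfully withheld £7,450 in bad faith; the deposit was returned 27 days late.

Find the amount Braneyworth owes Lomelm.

Doubled: 2 × £7,450 = £14,900
Minimum £3,590: £14,900 meets the minimum, no increase.
Late-return penalty: 27 × £280 = £7,560
Damages plus late penalty: £14,900 + £7,560 = £22,460
Costs and fees: 30% of £22,460 = £6,738
Total recovery: £22,460 + £6,738 = £29,198

Recovery: £29,198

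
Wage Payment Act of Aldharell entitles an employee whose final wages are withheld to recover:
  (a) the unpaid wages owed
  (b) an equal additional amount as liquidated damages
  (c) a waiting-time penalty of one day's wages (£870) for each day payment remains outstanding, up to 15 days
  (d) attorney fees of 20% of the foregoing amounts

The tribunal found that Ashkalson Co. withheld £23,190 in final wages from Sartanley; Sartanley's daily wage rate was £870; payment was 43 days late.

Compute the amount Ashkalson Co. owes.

£71,316

Liquidated damages (equal amount): £23,190
Penalty days: min(43, 15) = 15
Waiting-time penalty: 15 × £870 = £13,050
Subtotal: £23,190 + £23,190 + £13,050 = £59,430
Attorney fees: 20% of £59,430 = £11,886
Total award: £59,430 + £11,886 = £71,316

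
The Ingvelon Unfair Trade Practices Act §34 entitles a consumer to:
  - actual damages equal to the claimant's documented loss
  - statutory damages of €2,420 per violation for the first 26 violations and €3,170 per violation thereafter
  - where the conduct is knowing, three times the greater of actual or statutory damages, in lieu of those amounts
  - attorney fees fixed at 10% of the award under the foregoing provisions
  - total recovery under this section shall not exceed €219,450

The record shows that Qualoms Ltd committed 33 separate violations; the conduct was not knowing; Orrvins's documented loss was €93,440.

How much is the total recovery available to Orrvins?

€196,405

First 26 violations: 26 × €2,420 = €62,920
Remaining violations: (33 − 26) × €3,170 = €22,190
Statutory damages: €62,920 + €22,190 = €85,110
Conduct not knowing: the in-lieu enhancement does not apply.
Actual plus statutory damages: €93,440 + €85,110 = €178,550
Attorney fees: 10% of €178,550 = €17,855
Total before cap: €178,550 + €17,855 = €196,405
Cap at €219,450: €196,405 is within the cap, no reduction.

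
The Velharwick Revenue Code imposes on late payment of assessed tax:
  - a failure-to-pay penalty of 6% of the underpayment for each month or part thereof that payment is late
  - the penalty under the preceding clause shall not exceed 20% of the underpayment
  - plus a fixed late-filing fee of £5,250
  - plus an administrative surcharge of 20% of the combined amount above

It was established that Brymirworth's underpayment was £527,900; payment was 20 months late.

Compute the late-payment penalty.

£132,996

Accrued rate: 6% × 20 = 120%, capped at 20% → 20%
Failure-to-pay penalty: 20% of £527,900 = £105,580
Penalty before surcharge: £105,580 + £5,250 = £110,830
Administrative surcharge: 20% of £110,830 = £22,166
Total penalty: £110,830 + £22,166 = £132,996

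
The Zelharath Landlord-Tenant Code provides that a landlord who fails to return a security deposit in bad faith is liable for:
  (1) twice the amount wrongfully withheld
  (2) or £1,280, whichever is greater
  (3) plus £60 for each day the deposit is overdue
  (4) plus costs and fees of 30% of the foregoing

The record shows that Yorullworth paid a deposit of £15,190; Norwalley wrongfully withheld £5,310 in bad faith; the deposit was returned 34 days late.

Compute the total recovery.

Doubled: 2 × £5,310 = £10,620
Minimum £1,280: £10,620 meets the minimum, no increase.
Late-return penalty: 34 × £60 = £2,040
Damages plus late penalty: £10,620 + £2,040 = £12,660
Costs and fees: 30% of £12,660 = £3,798
Total recovery: £12,660 + £3,798 = £16,458

£16,458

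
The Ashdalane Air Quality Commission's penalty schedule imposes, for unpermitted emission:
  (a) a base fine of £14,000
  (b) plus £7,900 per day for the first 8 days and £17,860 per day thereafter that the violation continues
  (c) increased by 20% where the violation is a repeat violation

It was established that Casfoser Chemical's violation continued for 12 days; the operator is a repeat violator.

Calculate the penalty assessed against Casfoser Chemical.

£178,368

First 8 days: 8 × £7,900 = £63,200
Remaining days: (12 − 8) × £17,860 = £71,440
Per-day component: £63,200 + £71,440 = £134,640
Base plus per-day: £14,000 + £134,640 = £148,640
Enhancement: 20% of £148,640 = £29,728
Enhanced fine: £148,640 + £29,728 = £178,368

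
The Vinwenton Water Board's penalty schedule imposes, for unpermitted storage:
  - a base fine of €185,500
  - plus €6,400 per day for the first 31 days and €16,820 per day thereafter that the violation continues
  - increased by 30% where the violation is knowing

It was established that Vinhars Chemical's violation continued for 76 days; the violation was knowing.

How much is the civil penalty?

Civil penalty: €1,483,040

First 31 days: 31 × €6,400 = €198,400
Remaining days: (76 − 31) × €16,820 = €756,900
Per-day component: €198,400 + €756,900 = €955,300
Base plus per-day: €185,500 + €955,300 = €1,140,800
Enhancement: 30% of €1,140,800 = €342,240
Enhanced fine: €1,140,800 + €342,240 = €1,483,040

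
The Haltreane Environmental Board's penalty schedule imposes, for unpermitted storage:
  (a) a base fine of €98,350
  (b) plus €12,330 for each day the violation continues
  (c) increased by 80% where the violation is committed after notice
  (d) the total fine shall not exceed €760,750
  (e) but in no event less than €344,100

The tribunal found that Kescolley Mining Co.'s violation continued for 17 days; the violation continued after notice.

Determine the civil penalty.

Per-day component: 17 × €12,330 = €209,610
Base plus per-day: €98,350 + €209,610 = €307,960
Enhancement: 80% of €307,960 = €246,368
Enhanced fine: €307,960 + €246,368 = €554,328
Cap at €760,750: €554,328 is within the cap, no reduction.
Minimum €344,100: €554,328 meets the minimum, no increase.

Civil penalty: €554,328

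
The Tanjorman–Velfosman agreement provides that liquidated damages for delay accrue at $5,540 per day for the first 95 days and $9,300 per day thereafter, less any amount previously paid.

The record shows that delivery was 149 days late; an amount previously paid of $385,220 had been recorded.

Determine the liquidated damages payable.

First 95 days: 95 × $5,540 = $526,300
Remaining days: (149 − 95) × $9,300 = $502,200
Accrued per-day damages: $526,300 + $502,200 = $1,028,500
Less amount previously paid: $1,028,500 − $385,220 = $643,280

Liquidated damages: $643,280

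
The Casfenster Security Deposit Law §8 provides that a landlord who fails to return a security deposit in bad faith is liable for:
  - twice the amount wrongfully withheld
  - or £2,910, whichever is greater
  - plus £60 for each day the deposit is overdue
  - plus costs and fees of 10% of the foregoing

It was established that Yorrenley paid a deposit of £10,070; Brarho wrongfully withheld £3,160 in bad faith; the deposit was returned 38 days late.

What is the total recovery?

£9,460

Doubled: 2 × £3,160 = £6,320
Minimum £2,910: £6,320 meets the minimum, no increase.
Late-return penalty: 38 × £60 = £2,280
Damages plus late penalty: £6,320 + £2,280 = £8,600
Costs and fees: 10% of £8,600 = £860
Total recovery: £8,600 + £860 = £9,460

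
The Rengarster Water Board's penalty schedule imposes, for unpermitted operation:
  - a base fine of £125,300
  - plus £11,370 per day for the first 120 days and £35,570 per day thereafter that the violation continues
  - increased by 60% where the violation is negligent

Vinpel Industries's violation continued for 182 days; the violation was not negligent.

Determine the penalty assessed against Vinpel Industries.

First 120 days: 120 × £11,370 = £1,364,400
Remaining days: (182 − 120) × £35,570 = £2,205,340
Per-day component: £1,364,400 + £2,205,340 = £3,569,740
Base plus per-day: £125,300 + £3,569,740 = £3,695,040
The violation was not negligent: no 60% increase.

Civil penalty: £3,695,040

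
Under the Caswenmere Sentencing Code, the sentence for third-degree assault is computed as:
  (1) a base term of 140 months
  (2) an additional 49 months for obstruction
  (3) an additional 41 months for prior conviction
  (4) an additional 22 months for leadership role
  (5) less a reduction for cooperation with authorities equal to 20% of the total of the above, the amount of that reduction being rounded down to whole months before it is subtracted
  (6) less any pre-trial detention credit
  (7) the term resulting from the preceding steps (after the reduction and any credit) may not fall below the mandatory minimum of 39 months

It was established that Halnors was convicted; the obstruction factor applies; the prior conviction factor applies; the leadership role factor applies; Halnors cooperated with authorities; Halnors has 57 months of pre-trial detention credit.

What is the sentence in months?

Obstruction enhancement: +49 months
Prior conviction enhancement: +41 months
Leadership role enhancement: +22 months
Adjusted term: 140 months + 49 months + 41 months + 22 months = 252 months
Cooperation with authorities reduction: 20% of 252 months = 50 months (rounded down)
After reduction: 252 − 50 = 202 months
Less pre-trial detention credit: 202 months − 57 months = 145 months
Minimum 39 months: 145 months meets the minimum, no increase.

145 months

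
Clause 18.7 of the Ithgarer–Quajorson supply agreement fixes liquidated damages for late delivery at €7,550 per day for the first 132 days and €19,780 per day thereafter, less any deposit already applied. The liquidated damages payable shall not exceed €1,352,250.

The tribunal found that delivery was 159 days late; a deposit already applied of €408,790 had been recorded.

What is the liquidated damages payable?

First 132 days: 132 × €7,550 = €996,600
Remaining days: (159 − 132) × €19,780 = €534,060
Accrued per-day damages: €996,600 + €534,060 = €1,530,660
Less deposit already applied: €1,530,660 − €408,790 = €1,121,870
Cap at €1,352,250: €1,121,870 is within the cap, no reduction.

€1,121,870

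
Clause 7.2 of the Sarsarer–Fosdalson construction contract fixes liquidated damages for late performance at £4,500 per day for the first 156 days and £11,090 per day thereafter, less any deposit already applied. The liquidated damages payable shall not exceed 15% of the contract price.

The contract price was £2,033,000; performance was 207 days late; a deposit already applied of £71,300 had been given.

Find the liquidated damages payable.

First 156 days: 156 × £4,500 = £702,000
Remaining days: (207 − 156) × £11,090 = £565,590
Accrued per-day damages: £702,000 + £565,590 = £1,267,590
Less deposit already applied: £1,267,590 − £71,300 = £1,196,290
Cap: 15% of £2,033,000 = £304,950
Cap at £304,950: £1,196,290 exceeds the cap → £304,950

£304,950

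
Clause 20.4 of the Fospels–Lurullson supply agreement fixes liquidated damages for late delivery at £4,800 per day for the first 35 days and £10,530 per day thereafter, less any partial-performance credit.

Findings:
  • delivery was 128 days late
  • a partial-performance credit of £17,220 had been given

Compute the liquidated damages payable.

First 35 days: 35 × £4,800 = £168,000
Remaining days: (128 − 35) × £10,530 = £979,290
Accrued per-day damages: £168,000 + £979,290 = £1,147,290
Less partial-performance credit: £1,147,290 − £17,220 = £1,130,070

£1,130,070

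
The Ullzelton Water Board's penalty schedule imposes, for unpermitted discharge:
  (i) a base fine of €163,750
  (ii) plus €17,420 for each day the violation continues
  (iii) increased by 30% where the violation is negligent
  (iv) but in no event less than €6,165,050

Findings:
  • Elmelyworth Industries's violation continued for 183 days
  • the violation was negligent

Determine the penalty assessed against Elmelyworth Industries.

€6,165,050

Per-day component: 183 × €17,420 = €3,187,860
Base plus per-day: €163,750 + €3,187,860 = €3,351,610
Enhancement: 30% of €3,351,610 = €1,005,483
Enhanced fine: €3,351,610 + €1,005,483 = €4,357,093
Minimum €6,165,050: €4,357,093 is below the minimum → €6,165,050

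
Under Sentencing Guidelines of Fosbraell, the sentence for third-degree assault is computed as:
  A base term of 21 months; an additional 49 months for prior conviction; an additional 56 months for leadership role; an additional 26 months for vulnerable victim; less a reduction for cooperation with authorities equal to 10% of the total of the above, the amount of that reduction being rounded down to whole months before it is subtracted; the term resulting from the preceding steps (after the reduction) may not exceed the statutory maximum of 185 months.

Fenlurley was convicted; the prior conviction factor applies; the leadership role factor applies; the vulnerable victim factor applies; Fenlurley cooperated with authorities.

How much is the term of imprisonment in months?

137 months

Prior conviction enhancement: +49 months
Leadership role enhancement: +56 months
Vulnerable victim enhancement: +26 months
Adjusted term: 21 months + 49 months + 56 months + 26 months = 152 months
Cooperation with authorities reduction: 10% of 152 months = 15 months (rounded down)
After reduction: 152 − 15 = 137 months
Cap at 185 months: 137 months is within the cap, no reduction.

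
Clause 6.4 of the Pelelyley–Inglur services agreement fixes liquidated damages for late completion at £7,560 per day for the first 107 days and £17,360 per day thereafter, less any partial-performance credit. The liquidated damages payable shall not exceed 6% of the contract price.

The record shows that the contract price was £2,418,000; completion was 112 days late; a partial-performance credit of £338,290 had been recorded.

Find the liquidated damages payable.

First 107 days: 107 × £7,560 = £808,920
Remaining days: (112 − 107) × £17,360 = £86,800
Accrued per-day damages: £808,920 + £86,800 = £895,720
Less partial-performance credit: £895,720 − £338,290 = £557,430
Cap: 6% of £2,418,000 = £145,080
Cap at £145,080: £557,430 exceeds the cap → £145,080

£145,080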